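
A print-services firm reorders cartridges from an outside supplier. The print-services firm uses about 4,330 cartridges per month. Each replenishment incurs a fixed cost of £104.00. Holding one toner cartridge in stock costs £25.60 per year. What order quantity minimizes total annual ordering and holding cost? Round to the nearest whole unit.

Annual demand D = 4,330 × 12 = 51,960.
EOQ = √(2DS / H) = √(2 × 51,960 × 104 / 25.6).
= √(10,807,680 / 25.6) = √422,175 ≈ 649.750.

Q* ≈ 650 cartridges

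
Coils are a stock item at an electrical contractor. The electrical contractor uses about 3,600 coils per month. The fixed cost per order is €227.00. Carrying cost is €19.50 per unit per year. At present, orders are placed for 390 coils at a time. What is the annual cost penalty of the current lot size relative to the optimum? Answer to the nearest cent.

Extra cost ≈ €9,390.80 per year

Annual demand D = 3,600 × 12 = 43,200.
EOQ = √(2DS/H) = √(2 × 43,200 × 227 / 19.5) ≈ 1002.89.
Cost at Q* = (D/Q*)S + (Q*/2)H = √(2DSH) ≈ €19,556.32.
Cost at Q = 390: (43,200/390)×227 + (390/2)×19.5 = €25,144.62 + €3,802.50 = €28,947.12.
Excess = €28,947.12 − €19,556.32 = €9,390.80.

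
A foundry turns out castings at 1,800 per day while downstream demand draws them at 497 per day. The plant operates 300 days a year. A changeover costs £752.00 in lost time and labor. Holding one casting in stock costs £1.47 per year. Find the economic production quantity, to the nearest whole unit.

Annual demand D = 497 × 300 = 149,100.
Production build-up factor (1 − d/p) = 1 − 497/1,800 = 0.7239.
Q* = √(2DS / (H(1 − d/p))) = √(2 × 149,100 × 752 / (1.47 × 0.7239)).
= √(224,246,400 / 1.0641) ≈ 14516.707.

Q* ≈ 14,517 castings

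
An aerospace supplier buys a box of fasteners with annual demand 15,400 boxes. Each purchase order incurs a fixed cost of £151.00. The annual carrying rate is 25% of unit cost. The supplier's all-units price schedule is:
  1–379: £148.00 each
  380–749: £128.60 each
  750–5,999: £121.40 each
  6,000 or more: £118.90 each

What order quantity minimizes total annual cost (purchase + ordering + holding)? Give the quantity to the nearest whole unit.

Holding cost per unit per year at price C is H = 0.25·C.
Candidates are each tier's EOQ (if it falls in that tier) and each price-break quantity.
EOQ at £148.00 = 354.5 (feasible in tier 1): TC = 15,400×£148.00 + (15,400/354.5)×151 + (354.5/2)×0.25×£148.00 = £2,292,317.91.
EOQ at £128.60 = 380.3 (feasible in tier 2): TC = 15,400×£128.60 + (15,400/380.3)×151 + (380.3/2)×0.25×£128.60 = £1,992,667.97.
EOQ at £121.40 = 391.5 < 750, so use break Q=750: TC = 15,400×£121.40 + (15,400/750.0)×151 + (750.0/2)×0.25×£121.40 = £1,884,041.78.
EOQ at £118.90 = 395.6 < 6000, so use break Q=6000: TC = 15,400×£118.90 + (15,400/6000.0)×151 + (6000.0/2)×0.25×£118.90 = £1,920,622.57.
Lowest total cost is £1,884,041.78 at Q = 750.0.

Q* ≈ 750 boxes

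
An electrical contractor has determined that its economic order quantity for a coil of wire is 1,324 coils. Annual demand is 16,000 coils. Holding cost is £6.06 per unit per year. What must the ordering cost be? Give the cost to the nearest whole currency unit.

S ≈ £332

Invert the EOQ relation Q*² = 2DS/H.
From Q* = √(2DS/H): S = Q*²H / (2D) = 1,324² × 6.06 / (2 × 16,000) = 331.9698.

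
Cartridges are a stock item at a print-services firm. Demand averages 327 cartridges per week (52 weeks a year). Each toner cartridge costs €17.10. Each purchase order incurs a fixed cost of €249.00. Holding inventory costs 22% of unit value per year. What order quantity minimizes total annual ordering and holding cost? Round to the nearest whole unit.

Annual demand D = 327 × 52 = 17,004.
Holding cost H = 0.22 × €17.10 = €3.7620 per unit per year.
EOQ = √(2DS / H) = √(2 × 17,004 × 249 / 3.762).
= √(8,467,992 / 3.762) = √2,250,928.2297 ≈ 1500.309.

Q* ≈ 1,500 cartridges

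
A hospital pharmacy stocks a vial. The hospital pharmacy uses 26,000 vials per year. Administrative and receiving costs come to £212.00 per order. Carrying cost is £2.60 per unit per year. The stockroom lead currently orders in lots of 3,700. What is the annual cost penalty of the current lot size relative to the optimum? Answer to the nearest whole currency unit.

EOQ = √(2DS/H) = √(2 × 26,000 × 212 / 2.6) ≈ 2059.13.
Cost at Q* = (D/Q*)S + (Q*/2)H = √(2DSH) ≈ £5,353.73.
Cost at Q = 3,700: (26,000/3,700)×212 + (3,700/2)×2.6 = £1,489.73 + £4,810.00 = £6,299.73.
Excess = £6,299.73 − £5,353.73 = £946.00.

Extra cost ≈ £946 per year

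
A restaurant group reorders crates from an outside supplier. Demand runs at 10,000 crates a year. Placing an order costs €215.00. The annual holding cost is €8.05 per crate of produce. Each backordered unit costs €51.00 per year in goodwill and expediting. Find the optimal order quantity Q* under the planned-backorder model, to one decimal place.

With planned backorders, Q* = √(2DS/H) · √((H+B)/B).
√(2DS/H) = √(2 × 10,000 × 215 / 8.05) = 730.864.
√((H+B)/B) = √((8.05+51)/51) = 1.0760.
Q* ≈ 786.432.

Q* ≈ 786.4 crates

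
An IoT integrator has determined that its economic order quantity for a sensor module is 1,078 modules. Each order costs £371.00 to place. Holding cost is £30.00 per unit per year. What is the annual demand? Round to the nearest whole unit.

The basic EOQ model gives Q* = √(2DS/H); rearrange for the unknown.
From Q* = √(2DS/H): D = Q*²H / (2S) = 1,078² × 30 / (2 × 371) = 46984.528.

D ≈ 46,985 modules per year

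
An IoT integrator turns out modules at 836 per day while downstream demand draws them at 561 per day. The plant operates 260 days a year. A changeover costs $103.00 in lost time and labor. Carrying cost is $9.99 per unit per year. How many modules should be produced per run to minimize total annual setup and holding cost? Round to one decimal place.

Q* ≈ 3,023.8 modules

Annual demand D = 561 × 260 = 145,860.
Production build-up factor (1 − d/p) = 1 − 561/836 = 0.3289.
Q* = √(2DS / (H(1 − d/p))) = √(2 × 145,860 × 103 / (9.99 × 0.3289)).
= √(30,047,160 / 3.2862) ≈ 3023.819.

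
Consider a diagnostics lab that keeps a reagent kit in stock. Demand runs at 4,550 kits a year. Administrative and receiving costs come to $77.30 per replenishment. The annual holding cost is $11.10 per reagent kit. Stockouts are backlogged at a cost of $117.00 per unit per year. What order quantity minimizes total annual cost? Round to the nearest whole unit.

With planned backorders, Q* = √(2DS/H) · √((H+B)/B).
√(2DS/H) = √(2 × 4,550 × 77.3 / 11.1) = 251.738.
√((H+B)/B) = √((11.1+117)/117) = 1.0464.
Q* ≈ 263.409.

Q* ≈ 263 kits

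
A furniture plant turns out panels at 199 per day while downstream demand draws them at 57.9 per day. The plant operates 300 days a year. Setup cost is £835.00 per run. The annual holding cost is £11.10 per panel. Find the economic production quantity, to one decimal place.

Q* ≈ 1,919.8 panels

Annual demand D = 57.9 × 300 = 17,370.
Production build-up factor (1 − d/p) = 1 − 57.9/199 = 0.7090.
Q* = √(2DS / (H(1 − d/p))) = √(2 × 17,370 × 835 / (11.1 × 0.7090)).
= √(29,007,900 / 7.8704) ≈ 1919.816.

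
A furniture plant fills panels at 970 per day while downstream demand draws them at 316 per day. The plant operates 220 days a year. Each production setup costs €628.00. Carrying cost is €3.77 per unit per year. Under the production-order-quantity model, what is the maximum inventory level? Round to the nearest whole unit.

I_max ≈ 3,952 panels

Annual demand D = 316 × 220 = 69,520.
Production build-up factor (1 − d/p) = 1 − 316/970 = 0.6742.
Q* = √(2DS / (H(1 − d/p))) = √(2 × 69,520 × 628 / (3.77 × 0.6742)).
= √(87,317,120 / 2.5418) ≈ 5861.058.
Maximum inventory = Q*(1 − d/p) = 5861.058 × 0.6742 ≈ 3951.682.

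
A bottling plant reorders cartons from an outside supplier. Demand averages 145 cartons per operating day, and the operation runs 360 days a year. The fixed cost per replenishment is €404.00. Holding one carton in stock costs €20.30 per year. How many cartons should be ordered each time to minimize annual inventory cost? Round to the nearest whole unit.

Q* ≈ 1,441 cartons

Annual demand D = 145 × 360 = 52,200.
EOQ = √(2DS / H) = √(2 × 52,200 × 404 / 20.3).
= √(42,177,600 / 20.3) = √2,077,714.2857 ≈ 1441.428.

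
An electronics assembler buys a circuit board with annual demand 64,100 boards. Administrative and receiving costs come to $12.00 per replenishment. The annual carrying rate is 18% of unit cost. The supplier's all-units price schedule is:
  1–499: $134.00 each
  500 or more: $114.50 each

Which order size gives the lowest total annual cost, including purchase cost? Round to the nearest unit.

Holding cost per unit per year at price C is H = 0.18·C.
Candidates are each tier's EOQ (if it falls in that tier) and each price-break quantity.
EOQ at $134.00 = 252.5 (feasible in tier 1): TC = 64,100×$134.00 + (64,100/252.5)×12 + (252.5/2)×0.18×$134.00 = $8,595,491.49.
EOQ at $114.50 = 273.2 < 500, so use break Q=500: TC = 64,100×$114.50 + (64,100/500.0)×12 + (500.0/2)×0.18×$114.50 = $7,346,140.90.
Lowest total cost is $7,346,140.90 at Q = 500.0.

Q* ≈ 500 boards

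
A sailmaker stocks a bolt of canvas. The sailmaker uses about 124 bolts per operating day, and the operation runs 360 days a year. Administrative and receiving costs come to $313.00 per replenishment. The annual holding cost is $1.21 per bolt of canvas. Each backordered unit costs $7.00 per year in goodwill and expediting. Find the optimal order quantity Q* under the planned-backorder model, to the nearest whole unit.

Annual demand D = 124 × 360 = 44,640.
With planned backorders, Q* = √(2DS/H) · √((H+B)/B).
√(2DS/H) = √(2 × 44,640 × 313 / 1.21) = 4805.699.
√((H+B)/B) = √((1.21+7)/7) = 1.0830.
Q* ≈ 5204.501.

Q* ≈ 5,205 bolts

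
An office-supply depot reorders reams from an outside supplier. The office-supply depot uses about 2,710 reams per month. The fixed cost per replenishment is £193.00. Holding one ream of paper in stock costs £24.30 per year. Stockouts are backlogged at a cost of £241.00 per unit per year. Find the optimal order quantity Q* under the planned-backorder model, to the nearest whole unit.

Annual demand D = 2,710 × 12 = 32,520.
With planned backorders, Q* = √(2DS/H) · √((H+B)/B).
√(2DS/H) = √(2 × 32,520 × 193 / 24.3) = 718.730.
√((H+B)/B) = √((24.3+241)/241) = 1.0492.
Q* ≈ 754.095.

Q* ≈ 754 reams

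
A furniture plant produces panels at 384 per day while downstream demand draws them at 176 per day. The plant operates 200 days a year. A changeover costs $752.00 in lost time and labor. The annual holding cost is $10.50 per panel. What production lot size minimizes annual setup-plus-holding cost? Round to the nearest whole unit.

Annual demand D = 176 × 200 = 35,200.
Production build-up factor (1 − d/p) = 1 − 176/384 = 0.5417.
Q* = √(2DS / (H(1 − d/p))) = √(2 × 35,200 × 752 / (10.5 × 0.5417)).
= √(52,940,800 / 5.6875) ≈ 3050.946.

Q* ≈ 3,051 panels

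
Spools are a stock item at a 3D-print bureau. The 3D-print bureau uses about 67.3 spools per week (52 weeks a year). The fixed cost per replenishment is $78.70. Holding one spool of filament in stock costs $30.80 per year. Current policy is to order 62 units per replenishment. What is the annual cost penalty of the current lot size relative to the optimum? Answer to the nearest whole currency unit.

Annual demand D = 67.3 × 52 = 3,499.6.
EOQ = √(2DS/H) = √(2 × 3,499.6 × 78.7 / 30.8) ≈ 133.73.
Cost at Q* = (D/Q*)S + (Q*/2)H = √(2DSH) ≈ $4,118.95.
Cost at Q = 62: (3,499.6/62)×78.7 + (62/2)×30.8 = $4,442.23 + $954.80 = $5,397.03.
Excess = $5,397.03 − $4,118.95 = $1,278.08.

Extra cost ≈ $1,278 per year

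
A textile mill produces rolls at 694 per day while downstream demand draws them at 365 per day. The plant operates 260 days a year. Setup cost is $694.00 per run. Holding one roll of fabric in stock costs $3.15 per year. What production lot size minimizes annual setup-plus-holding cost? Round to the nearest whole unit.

Annual demand D = 365 × 260 = 94,900.
Production build-up factor (1 − d/p) = 1 − 365/694 = 0.4741.
Q* = √(2DS / (H(1 − d/p))) = √(2 × 94,900 × 694 / (3.15 × 0.4741)).
= √(131,721,200 / 1.4933) ≈ 9391.919.

Q* ≈ 9,392 rolls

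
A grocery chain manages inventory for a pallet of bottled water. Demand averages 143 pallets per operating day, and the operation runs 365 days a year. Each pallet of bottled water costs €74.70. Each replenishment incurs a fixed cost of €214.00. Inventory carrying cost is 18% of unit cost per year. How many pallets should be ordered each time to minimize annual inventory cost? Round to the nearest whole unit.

Q* ≈ 1,289 pallets

Annual demand D = 143 × 365 = 52,195.
Holding cost H = 0.18 × €74.70 = €13.4460 per unit per year.
EOQ = √(2DS / H) = √(2 × 52,195 × 214 / 13.446).
= √(22,339,460 / 13.446) = √1,661,420.4968 ≈ 1288.961.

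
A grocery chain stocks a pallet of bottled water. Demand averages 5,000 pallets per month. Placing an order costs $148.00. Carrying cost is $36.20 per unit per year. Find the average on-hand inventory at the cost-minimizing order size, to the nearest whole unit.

Annual demand D = 5,000 × 12 = 60,000.
The optimal lot size = √(2DS/H) = √(2 × 60,000 × 148 / 36.2) ≈ 700.43.
Average inventory = Q*/2 ≈ 700.43 / 2 = 350.217.

Average inventory ≈ 350 pallets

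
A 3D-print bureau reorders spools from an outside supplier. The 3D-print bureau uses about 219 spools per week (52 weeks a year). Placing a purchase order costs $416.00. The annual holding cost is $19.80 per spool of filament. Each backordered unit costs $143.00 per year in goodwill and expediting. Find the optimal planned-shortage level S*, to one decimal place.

S* ≈ 89.8 spools

Annual demand D = 219 × 52 = 11,388.
With planned backorders, Q* = √(2DS/H) · √((H+B)/B).
√(2DS/H) = √(2 × 11,388 × 416 / 19.8) = 691.756.
√((H+B)/B) = √((19.8+143)/143) = 1.0670.
Q* ≈ 738.095.
S* = Q* · H/(H+B) = 738.095 × 19.8/162.8 ≈ 89.768.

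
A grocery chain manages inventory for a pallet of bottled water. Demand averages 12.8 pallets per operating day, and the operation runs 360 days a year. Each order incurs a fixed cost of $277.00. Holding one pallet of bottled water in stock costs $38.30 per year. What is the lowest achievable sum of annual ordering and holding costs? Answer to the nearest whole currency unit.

Annual demand D = 12.8 × 360 = 4,608.
The optimal lot size = √(2DS/H) = √(2 × 4,608 × 277 / 38.3) ≈ 258.17.
At Q*, ordering cost (D/Q*)S equals holding cost (Q*/2)H, each = √(DSH/2).
Minimum total = √(2DSH) = √(2 × 4,608 × 277 × 38.3) ≈ 9888.047.

TC* ≈ $9,888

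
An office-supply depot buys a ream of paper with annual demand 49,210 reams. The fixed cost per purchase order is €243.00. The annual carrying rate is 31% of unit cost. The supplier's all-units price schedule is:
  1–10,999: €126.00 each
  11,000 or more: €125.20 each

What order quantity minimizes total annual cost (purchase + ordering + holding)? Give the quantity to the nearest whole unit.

Q* ≈ 782 reams

Holding cost per unit per year at price C is H = 0.31·C.
Evaluate total cost at each tier's feasible EOQ or, if the EOQ is below the tier, at the tier's minimum quantity.
EOQ at €126.00 = 782.5 (feasible in tier 1): TC = 49,210×€126.00 + (49,210/782.5)×243 + (782.5/2)×0.31×€126.00 = €6,231,024.05.
EOQ at €125.20 = 785.0 < 11000, so use break Q=11000: TC = 49,210×€125.20 + (49,210/11000.0)×243 + (11000.0/2)×0.31×€125.20 = €6,375,645.09.
Lowest total cost is €6,231,024.05 at Q = 782.5.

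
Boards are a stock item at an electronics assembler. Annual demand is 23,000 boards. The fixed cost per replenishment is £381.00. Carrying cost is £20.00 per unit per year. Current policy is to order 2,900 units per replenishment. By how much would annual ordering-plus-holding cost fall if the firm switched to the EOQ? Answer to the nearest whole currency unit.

EOQ = √(2DS/H) = √(2 × 23,000 × 381 / 20) ≈ 936.11.
Cost at Q* = (D/Q*)S + (Q*/2)H = √(2DSH) ≈ £18,722.18.
Cost at Q = 2,900: (23,000/2,900)×381 + (2,900/2)×20 = £3,021.72 + £29,000.00 = £32,021.72.
Excess = £32,021.72 − £18,722.18 = £13,299.54.

Extra cost ≈ £13,300 per year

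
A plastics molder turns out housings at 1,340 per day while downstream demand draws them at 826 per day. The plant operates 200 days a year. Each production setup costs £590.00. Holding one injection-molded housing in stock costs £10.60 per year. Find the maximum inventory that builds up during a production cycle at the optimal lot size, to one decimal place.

Annual demand D = 826 × 200 = 165,200.
Production build-up factor (1 − d/p) = 1 − 826/1,340 = 0.3836.
Q* = √(2DS / (H(1 − d/p))) = √(2 × 165,200 × 590 / (10.6 × 0.3836)).
= √(194,936,000 / 4.066) ≈ 6924.110.
Maximum inventory = Q*(1 − d/p) = 6924.110 × 0.3836 ≈ 2655.964.

I_max ≈ 2,656.0 housings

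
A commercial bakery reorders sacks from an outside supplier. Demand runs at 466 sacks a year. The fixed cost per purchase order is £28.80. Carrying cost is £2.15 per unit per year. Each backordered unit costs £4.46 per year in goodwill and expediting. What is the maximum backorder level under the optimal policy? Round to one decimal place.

S* ≈ 44.2 sacks

With planned backorders, Q* = √(2DS/H) · √((H+B)/B).
√(2DS/H) = √(2 × 466 × 28.8 / 2.15) = 111.734.
√((H+B)/B) = √((2.15+4.46)/4.46) = 1.2174.
Q* ≈ 136.025.
S* = Q* · H/(H+B) = 136.025 × 2.15/6.61 ≈ 44.244.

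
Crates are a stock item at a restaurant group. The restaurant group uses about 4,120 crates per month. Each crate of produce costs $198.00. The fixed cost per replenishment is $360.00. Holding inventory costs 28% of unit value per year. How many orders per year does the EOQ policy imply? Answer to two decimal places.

N ≈ 61.70 orders per year

Annual demand D = 4,120 × 12 = 49,440.
Holding cost H = 0.28 × $198.00 = $55.4400 per unit per year.
Q* = √(2DS/H) = √(2 × 49,440 × 360 / 55.44) ≈ 801.30.
Orders per year = D / Q* = 49,440 / 801.30 ≈ 61.700.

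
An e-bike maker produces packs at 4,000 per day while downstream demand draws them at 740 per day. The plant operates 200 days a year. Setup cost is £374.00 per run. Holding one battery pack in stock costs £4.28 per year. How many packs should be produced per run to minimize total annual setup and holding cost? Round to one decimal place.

Annual demand D = 740 × 200 = 148,000.
Production build-up factor (1 − d/p) = 1 − 740/4,000 = 0.8150.
Q* = √(2DS / (H(1 − d/p))) = √(2 × 148,000 × 374 / (4.28 × 0.8150)).
= √(110,704,000 / 3.4882) ≈ 5633.535.

Q* ≈ 5,633.5 packs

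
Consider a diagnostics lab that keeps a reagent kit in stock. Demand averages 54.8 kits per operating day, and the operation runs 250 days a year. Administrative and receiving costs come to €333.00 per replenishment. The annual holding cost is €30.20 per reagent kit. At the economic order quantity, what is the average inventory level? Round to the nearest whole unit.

Annual demand D = 54.8 × 250 = 13,700.
EOQ = √(2DS/H) = √(2 × 13,700 × 333 / 30.2) ≈ 549.66.
Average inventory = Q*/2 ≈ 549.66 / 2 = 274.830.

Average inventory ≈ 275 kits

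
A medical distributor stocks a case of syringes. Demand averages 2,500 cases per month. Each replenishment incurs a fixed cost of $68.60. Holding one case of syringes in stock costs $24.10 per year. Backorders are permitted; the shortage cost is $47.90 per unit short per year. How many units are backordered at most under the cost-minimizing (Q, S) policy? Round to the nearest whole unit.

Annual demand D = 2,500 × 12 = 30,000.
With planned backorders, Q* = √(2DS/H) · √((H+B)/B).
√(2DS/H) = √(2 × 30,000 × 68.6 / 24.1) = 413.266.
√((H+B)/B) = √((24.1+47.9)/47.9) = 1.2260.
Q* ≈ 506.673.
S* = Q* · H/(H+B) = 506.673 × 24.1/72 ≈ 169.595.

S* ≈ 170 cases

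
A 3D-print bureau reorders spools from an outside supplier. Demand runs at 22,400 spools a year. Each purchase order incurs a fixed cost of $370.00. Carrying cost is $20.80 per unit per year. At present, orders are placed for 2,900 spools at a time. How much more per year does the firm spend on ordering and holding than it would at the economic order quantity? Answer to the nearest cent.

EOQ = √(2DS/H) = √(2 × 22,400 × 370 / 20.8) ≈ 892.71.
Cost at Q* = (D/Q*)S + (Q*/2)H = √(2DSH) ≈ $18,568.27.
Cost at Q = 2,900: (22,400/2,900)×370 + (2,900/2)×20.8 = $2,857.93 + $30,160.00 = $33,017.93.
Excess = $33,017.93 − $18,568.27 = $14,449.66.

Extra cost ≈ $14,449.66 per year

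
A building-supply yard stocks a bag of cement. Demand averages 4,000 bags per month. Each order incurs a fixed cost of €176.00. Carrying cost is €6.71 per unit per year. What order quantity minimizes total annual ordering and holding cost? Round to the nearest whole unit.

Annual demand D = 4,000 × 12 = 48,000.
EOQ = √(2DS / H) = √(2 × 48,000 × 176 / 6.71).
= √(16,896,000 / 6.71) = √2,518,032.7869 ≈ 1586.831.

Q* ≈ 1,587 bags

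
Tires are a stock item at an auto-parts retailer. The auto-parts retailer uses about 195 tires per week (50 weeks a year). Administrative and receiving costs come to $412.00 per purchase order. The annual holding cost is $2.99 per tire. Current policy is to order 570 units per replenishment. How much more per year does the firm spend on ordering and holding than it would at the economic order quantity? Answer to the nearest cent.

Extra cost ≈ $2,998.33 per year

Annual demand D = 195 × 50 = 9,750.
EOQ = √(2DS/H) = √(2 × 9,750 × 412 / 2.99) ≈ 1639.19.
Cost at Q* = (D/Q*)S + (Q*/2)H = √(2DSH) ≈ $4,901.19.
Cost at Q = 570: (9,750/570)×412 + (570/2)×2.99 = $7,047.37 + $852.15 = $7,899.52.
Excess = $7,899.52 − $4,901.19 = $2,998.33.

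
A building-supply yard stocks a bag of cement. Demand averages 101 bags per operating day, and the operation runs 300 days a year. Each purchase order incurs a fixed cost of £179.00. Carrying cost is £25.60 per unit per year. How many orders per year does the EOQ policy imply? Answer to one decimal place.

N ≈ 46.5 orders per year

Annual demand D = 101 × 300 = 30,300.
Q* = √(2DS/H) = √(2 × 30,300 × 179 / 25.6) ≈ 650.94.
Orders per year = D / Q* = 30,300 / 650.94 ≈ 46.548.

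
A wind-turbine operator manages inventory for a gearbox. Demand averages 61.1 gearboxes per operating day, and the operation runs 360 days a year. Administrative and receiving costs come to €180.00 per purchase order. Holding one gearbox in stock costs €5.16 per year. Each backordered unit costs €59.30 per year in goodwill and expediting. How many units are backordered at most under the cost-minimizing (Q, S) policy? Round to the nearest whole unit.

S* ≈ 103 gearboxes

Annual demand D = 61.1 × 360 = 21,996.
With planned backorders, Q* = √(2DS/H) · √((H+B)/B).
√(2DS/H) = √(2 × 21,996 × 180 / 5.16) = 1238.792.
√((H+B)/B) = √((5.16+59.3)/59.3) = 1.0426.
Q* ≈ 1291.564.
S* = Q* · H/(H+B) = 1291.564 × 5.16/64.46 ≈ 103.389.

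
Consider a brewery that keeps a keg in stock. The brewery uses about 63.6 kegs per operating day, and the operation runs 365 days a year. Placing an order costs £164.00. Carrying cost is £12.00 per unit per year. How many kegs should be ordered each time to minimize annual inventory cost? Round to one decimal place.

Q* ≈ 796.6 kegs

Annual demand D = 63.6 × 365 = 23,214.
EOQ = √(2DS / H) = √(2 × 23,214 × 164 / 12).
= √(7,614,192 / 12) = √634,516 ≈ 796.565.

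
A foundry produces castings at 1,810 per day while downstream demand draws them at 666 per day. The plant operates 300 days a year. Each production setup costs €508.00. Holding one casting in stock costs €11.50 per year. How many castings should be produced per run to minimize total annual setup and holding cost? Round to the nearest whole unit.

Q* ≈ 5,285 castings

Annual demand D = 666 × 300 = 199,800.
Production build-up factor (1 − d/p) = 1 − 666/1,810 = 0.6320.
Q* = √(2DS / (H(1 − d/p))) = √(2 × 199,800 × 508 / (11.5 × 0.6320)).
= √(202,996,800 / 7.2685) ≈ 5284.720.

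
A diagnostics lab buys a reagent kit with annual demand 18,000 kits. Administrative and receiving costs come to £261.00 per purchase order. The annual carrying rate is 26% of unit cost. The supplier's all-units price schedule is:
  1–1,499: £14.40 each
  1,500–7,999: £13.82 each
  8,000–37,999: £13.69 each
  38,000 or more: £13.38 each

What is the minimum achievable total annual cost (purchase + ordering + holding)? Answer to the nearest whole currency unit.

Holding cost per unit per year at price C is H = 0.26·C.
Candidates are each tier's EOQ (if it falls in that tier) and each price-break quantity.
Tier 1 (£14.40): EOQ = 1584.2 exceeds tier's upper bound 1499, so this tier is dominated.
EOQ at £13.82 = 1617.1 (feasible in tier 2): TC = 18,000×£13.82 + (18,000/1617.1)×261 + (1617.1/2)×0.26×£13.82 = £254,570.48.
EOQ at £13.69 = 1624.7 < 8000, so use break Q=8000: TC = 18,000×£13.69 + (18,000/8000.0)×261 + (8000.0/2)×0.26×£13.69 = £261,244.85.
EOQ at £13.38 = 1643.5 < 38000, so use break Q=38000: TC = 18,000×£13.38 + (18,000/38000.0)×261 + (38000.0/2)×0.26×£13.38 = £307,060.83.
Lowest total cost among the candidates is at Q = 1617.1.

TC* ≈ £254,570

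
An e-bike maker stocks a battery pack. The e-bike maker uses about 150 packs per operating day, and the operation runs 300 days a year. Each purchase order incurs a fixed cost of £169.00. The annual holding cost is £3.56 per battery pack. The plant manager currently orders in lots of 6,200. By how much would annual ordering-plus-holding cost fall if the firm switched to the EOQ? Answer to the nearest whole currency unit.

Extra cost ≈ £4,904 per year

Annual demand D = 150 × 300 = 45,000.
EOQ = √(2DS/H) = √(2 × 45,000 × 169 / 3.56) ≈ 2067.00.
Cost at Q* = (D/Q*)S + (Q*/2)H = √(2DSH) ≈ £7,358.51.
Cost at Q = 6,200: (45,000/6,200)×169 + (6,200/2)×3.56 = £1,226.61 + £11,036.00 = £12,262.61.
Excess = £12,262.61 − £7,358.51 = £4,904.11.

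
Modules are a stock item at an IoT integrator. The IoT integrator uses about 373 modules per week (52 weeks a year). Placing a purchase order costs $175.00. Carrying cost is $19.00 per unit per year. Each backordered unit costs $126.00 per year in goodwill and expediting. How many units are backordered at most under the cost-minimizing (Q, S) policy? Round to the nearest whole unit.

S* ≈ 84 modules

Annual demand D = 373 × 52 = 19,396.
With planned backorders, Q* = √(2DS/H) · √((H+B)/B).
√(2DS/H) = √(2 × 19,396 × 175 / 19) = 597.741.
√((H+B)/B) = √((19+126)/126) = 1.0728.
Q* ≈ 641.227.
S* = Q* · H/(H+B) = 641.227 × 19/145 ≈ 84.023.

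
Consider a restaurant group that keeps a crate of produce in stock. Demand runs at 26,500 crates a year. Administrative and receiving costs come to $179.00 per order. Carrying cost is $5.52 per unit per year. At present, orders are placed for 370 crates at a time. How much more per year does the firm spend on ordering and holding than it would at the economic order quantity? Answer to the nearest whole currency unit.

EOQ = √(2DS/H) = √(2 × 26,500 × 179 / 5.52) ≈ 1310.98.
Cost at Q* = (D/Q*)S + (Q*/2)H = √(2DSH) ≈ $7,236.59.
Cost at Q = 370: (26,500/370)×179 + (370/2)×5.52 = $12,820.27 + $1,021.20 = $13,841.47.
Excess = $13,841.47 − $7,236.59 = $6,604.88.

Extra cost ≈ $6,605 per year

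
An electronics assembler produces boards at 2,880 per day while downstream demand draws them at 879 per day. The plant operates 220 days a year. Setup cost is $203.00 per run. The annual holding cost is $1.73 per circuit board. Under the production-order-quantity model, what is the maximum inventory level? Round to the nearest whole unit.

I_max ≈ 5,615 boards

Annual demand D = 879 × 220 = 193,380.
Production build-up factor (1 − d/p) = 1 − 879/2,880 = 0.6948.
Q* = √(2DS / (H(1 − d/p))) = √(2 × 193,380 × 203 / (1.73 × 0.6948)).
= √(78,512,280 / 1.202) ≈ 8081.992.
Maximum inventory = Q*(1 − d/p) = 8081.992 × 0.6948 ≈ 5615.301.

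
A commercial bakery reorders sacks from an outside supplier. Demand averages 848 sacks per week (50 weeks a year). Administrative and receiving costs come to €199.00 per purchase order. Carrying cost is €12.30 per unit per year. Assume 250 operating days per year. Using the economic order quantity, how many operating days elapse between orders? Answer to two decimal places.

T ≈ 6.91 days

Annual demand D = 848 × 50 = 42,400.
EOQ = √(2DS/H) = √(2 × 42,400 × 199 / 12.3) ≈ 1171.31.
Cycle time = Q*/D × 250 = 1171.31 / 42,400 × 250 ≈ 6.906 days.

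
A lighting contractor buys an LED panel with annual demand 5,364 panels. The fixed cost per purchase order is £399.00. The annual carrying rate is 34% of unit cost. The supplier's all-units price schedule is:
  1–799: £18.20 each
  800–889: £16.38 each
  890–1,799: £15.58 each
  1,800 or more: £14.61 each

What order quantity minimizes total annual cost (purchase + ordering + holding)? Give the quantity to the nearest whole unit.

Holding cost per unit per year at price C is H = 0.34·C.
Candidates are each tier's EOQ (if it falls in that tier) and each price-break quantity.
Tier 1 (£18.20): EOQ = 831.7 exceeds tier's upper bound 799, so this tier is dominated.
EOQ at £16.38 = 876.7 (feasible in tier 2): TC = 5,364×£16.38 + (5,364/876.7)×399 + (876.7/2)×0.34×£16.38 = £92,744.82.
EOQ at £15.58 = 898.9 (feasible in tier 3): TC = 5,364×£15.58 + (5,364/898.9)×399 + (898.9/2)×0.34×£15.58 = £88,332.90.
EOQ at £14.61 = 928.3 < 1800, so use break Q=1800: TC = 5,364×£14.61 + (5,364/1800.0)×399 + (1800.0/2)×0.34×£14.61 = £84,027.72.
Lowest total cost is £84,027.72 at Q = 1800.0.

Q* ≈ 1,800 panels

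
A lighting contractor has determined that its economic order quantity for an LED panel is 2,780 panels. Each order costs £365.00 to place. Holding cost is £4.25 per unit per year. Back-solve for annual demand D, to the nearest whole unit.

The basic EOQ model gives Q* = √(2DS/H); rearrange for the unknown.
From Q* = √(2DS/H): D = Q*²H / (2S) = 2,780² × 4.25 / (2 × 365) = 44994.110.

D ≈ 44,994 panels per year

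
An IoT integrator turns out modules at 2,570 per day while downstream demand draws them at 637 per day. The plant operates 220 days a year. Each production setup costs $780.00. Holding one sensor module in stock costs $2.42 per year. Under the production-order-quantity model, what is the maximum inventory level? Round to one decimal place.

I_max ≈ 8,243.0 modules

Annual demand D = 637 × 220 = 140,140.
Production build-up factor (1 − d/p) = 1 − 637/2,570 = 0.7521.
Q* = √(2DS / (H(1 − d/p))) = √(2 × 140,140 × 780 / (2.42 × 0.7521)).
= √(218,618,400 / 1.8202) ≈ 10959.388.
Maximum inventory = Q*(1 − d/p) = 10959.388 × 0.7521 ≈ 8242.995.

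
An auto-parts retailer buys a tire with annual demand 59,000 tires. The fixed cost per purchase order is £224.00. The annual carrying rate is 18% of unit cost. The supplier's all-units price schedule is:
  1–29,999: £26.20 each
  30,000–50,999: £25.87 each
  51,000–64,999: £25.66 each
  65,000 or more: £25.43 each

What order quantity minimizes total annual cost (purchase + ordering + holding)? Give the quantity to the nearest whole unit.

Holding cost per unit per year at price C is H = 0.18·C.
For each price level, check whether its EOQ is feasible; otherwise the best quantity at that price is the breakpoint.
EOQ at £26.20 = 2367.4 (feasible in tier 1): TC = 59,000×£26.20 + (59,000/2367.4)×224 + (2367.4/2)×0.18×£26.20 = £1,556,964.82.
EOQ at £25.87 = 2382.5 < 30000, so use break Q=30000: TC = 59,000×£25.87 + (59,000/30000.0)×224 + (30000.0/2)×0.18×£25.87 = £1,596,619.53.
EOQ at £25.66 = 2392.2 < 51000, so use break Q=51000: TC = 59,000×£25.66 + (59,000/51000.0)×224 + (51000.0/2)×0.18×£25.66 = £1,631,978.54.
EOQ at £25.43 = 2403.0 < 65000, so use break Q=65000: TC = 59,000×£25.43 + (59,000/65000.0)×224 + (65000.0/2)×0.18×£25.43 = £1,649,338.82.
Lowest total cost is £1,556,964.82 at Q = 2367.4.

Q* ≈ 2,367 tires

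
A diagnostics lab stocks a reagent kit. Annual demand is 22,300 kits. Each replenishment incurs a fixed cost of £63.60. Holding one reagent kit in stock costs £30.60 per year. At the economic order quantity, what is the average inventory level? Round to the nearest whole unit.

EOQ = √(2DS/H) = √(2 × 22,300 × 63.6 / 30.6) ≈ 304.46.
Average inventory = Q*/2 ≈ 304.46 / 2 = 152.232.

Average inventory ≈ 152 kits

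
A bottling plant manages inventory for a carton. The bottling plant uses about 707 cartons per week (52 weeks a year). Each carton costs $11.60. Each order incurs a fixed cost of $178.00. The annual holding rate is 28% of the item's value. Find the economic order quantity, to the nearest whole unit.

Q* ≈ 2,007 cartons

Annual demand D = 707 × 52 = 36,764.
Holding cost H = 0.28 × $11.60 = $3.2480 per unit per year.
EOQ = √(2DS / H) = √(2 × 36,764 × 178 / 3.248).
= √(13,087,984 / 3.248) = √4,029,551.7241 ≈ 2007.374.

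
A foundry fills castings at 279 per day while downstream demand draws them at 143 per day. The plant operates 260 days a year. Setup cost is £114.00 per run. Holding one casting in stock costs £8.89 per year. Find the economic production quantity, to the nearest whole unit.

Annual demand D = 143 × 260 = 37,180.
Production build-up factor (1 − d/p) = 1 − 143/279 = 0.4875.
Q* = √(2DS / (H(1 − d/p))) = √(2 × 37,180 × 114 / (8.89 × 0.4875)).
= √(8,477,040 / 4.3335) ≈ 1398.633.

Q* ≈ 1,399 castings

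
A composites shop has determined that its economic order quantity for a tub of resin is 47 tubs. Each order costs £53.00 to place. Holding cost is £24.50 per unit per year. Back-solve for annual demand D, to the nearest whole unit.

D ≈ 511 tubs per year

The basic EOQ model gives Q* = √(2DS/H); rearrange for the unknown.
From Q* = √(2DS/H): D = Q*²H / (2S) = 47² × 24.5 / (2 × 53) = 510.571.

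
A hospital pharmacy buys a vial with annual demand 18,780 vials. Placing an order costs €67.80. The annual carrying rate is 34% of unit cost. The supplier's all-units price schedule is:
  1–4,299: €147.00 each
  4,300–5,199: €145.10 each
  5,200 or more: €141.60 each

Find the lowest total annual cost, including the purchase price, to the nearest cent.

Holding cost per unit per year at price C is H = 0.34·C.
Evaluate total cost at each tier's feasible EOQ or, if the EOQ is below the tier, at the tier's minimum quantity.
EOQ at €147.00 = 225.7 (feasible in tier 1): TC = 18,780×€147.00 + (18,780/225.7)×67.8 + (225.7/2)×0.34×€147.00 = €2,771,941.73.
EOQ at €145.10 = 227.2 < 4300, so use break Q=4300: TC = 18,780×€145.10 + (18,780/4300.0)×67.8 + (4300.0/2)×0.34×€145.10 = €2,831,342.21.
EOQ at €141.60 = 230.0 < 5200, so use break Q=5200: TC = 18,780×€141.60 + (18,780/5200.0)×67.8 + (5200.0/2)×0.34×€141.60 = €2,784,667.26.
Lowest total cost among the candidates is at Q = 225.7.

TC* ≈ €2,771,941.73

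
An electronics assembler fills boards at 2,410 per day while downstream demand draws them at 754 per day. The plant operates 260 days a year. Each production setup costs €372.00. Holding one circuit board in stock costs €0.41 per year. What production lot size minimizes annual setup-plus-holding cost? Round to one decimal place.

Annual demand D = 754 × 260 = 196,040.
Production build-up factor (1 − d/p) = 1 − 754/2,410 = 0.6871.
Q* = √(2DS / (H(1 − d/p))) = √(2 × 196,040 × 372 / (0.41 × 0.6871)).
= √(145,853,760 / 0.2817) ≈ 22753.344.

Q* ≈ 22,753.3 boards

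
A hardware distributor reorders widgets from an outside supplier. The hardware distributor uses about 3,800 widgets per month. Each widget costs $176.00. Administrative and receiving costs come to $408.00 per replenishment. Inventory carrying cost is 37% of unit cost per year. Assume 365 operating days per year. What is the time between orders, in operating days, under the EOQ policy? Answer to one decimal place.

Annual demand D = 3,800 × 12 = 45,600.
Holding cost H = 0.37 × $176.00 = $65.1200 per unit per year.
EOQ = √(2DS/H) = √(2 × 45,600 × 408 / 65.12) ≈ 755.91.
Cycle time = Q*/D × 365 = 755.91 / 45,600 × 365 ≈ 6.051 days.

T ≈ 6.1 days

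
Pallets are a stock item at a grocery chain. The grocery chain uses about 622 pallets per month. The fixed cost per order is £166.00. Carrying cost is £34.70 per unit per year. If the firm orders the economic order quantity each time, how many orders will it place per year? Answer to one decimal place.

N ≈ 27.9 orders per year

Annual demand D = 622 × 12 = 7,464.
EOQ = √(2DS/H) = √(2 × 7,464 × 166 / 34.7) ≈ 267.23.
Orders per year = D / Q* = 7,464 / 267.23 ≈ 27.931.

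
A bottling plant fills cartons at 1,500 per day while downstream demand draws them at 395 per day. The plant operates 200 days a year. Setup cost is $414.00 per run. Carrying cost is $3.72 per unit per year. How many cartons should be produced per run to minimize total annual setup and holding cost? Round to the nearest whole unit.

Q* ≈ 4,886 cartons

Annual demand D = 395 × 200 = 79,000.
Production build-up factor (1 − d/p) = 1 − 395/1,500 = 0.7367.
Q* = √(2DS / (H(1 − d/p))) = √(2 × 79,000 × 414 / (3.72 × 0.7367)).
= √(65,412,000 / 2.7404) ≈ 4885.643.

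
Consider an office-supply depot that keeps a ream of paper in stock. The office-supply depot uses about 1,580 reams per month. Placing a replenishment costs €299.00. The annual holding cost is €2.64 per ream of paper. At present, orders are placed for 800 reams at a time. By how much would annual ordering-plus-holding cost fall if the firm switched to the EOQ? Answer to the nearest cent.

Extra cost ≈ €2,671.24 per year

Annual demand D = 1,580 × 12 = 18,960.
EOQ = √(2DS/H) = √(2 × 18,960 × 299 / 2.64) ≈ 2072.37.
Cost at Q* = (D/Q*)S + (Q*/2)H = √(2DSH) ≈ €5,471.06.
Cost at Q = 800: (18,960/800)×299 + (800/2)×2.64 = €7,086.30 + €1,056.00 = €8,142.30.
Excess = €8,142.30 − €5,471.06 = €2,671.24.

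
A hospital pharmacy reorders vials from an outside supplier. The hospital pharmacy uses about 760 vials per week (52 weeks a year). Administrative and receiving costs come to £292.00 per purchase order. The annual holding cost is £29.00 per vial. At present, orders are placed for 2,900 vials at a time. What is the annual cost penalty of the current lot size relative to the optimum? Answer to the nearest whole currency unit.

Annual demand D = 760 × 52 = 39,520.
EOQ = √(2DS/H) = √(2 × 39,520 × 292 / 29) ≈ 892.10.
Cost at Q* = (D/Q*)S + (Q*/2)H = √(2DSH) ≈ £25,871.04.
Cost at Q = 2,900: (39,520/2,900)×292 + (2,900/2)×29 = £3,979.26 + £42,050.00 = £46,029.26.
Excess = £46,029.26 − £25,871.04 = £20,158.21.

Extra cost ≈ £20,158 per year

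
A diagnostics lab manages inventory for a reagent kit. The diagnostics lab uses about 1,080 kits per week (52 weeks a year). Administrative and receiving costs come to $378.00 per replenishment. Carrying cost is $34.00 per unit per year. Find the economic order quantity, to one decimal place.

Q* ≈ 1,117.5 kits

Annual demand D = 1,080 × 52 = 56,160.
EOQ = √(2DS / H) = √(2 × 56,160 × 378 / 34).
= √(42,456,960 / 34) = √1,248,734.1176 ≈ 1117.468.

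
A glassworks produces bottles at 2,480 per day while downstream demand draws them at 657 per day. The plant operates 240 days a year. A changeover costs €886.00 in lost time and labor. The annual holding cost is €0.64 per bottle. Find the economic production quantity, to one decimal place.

Annual demand D = 657 × 240 = 157,680.
Production build-up factor (1 − d/p) = 1 − 657/2,480 = 0.7351.
Q* = √(2DS / (H(1 − d/p))) = √(2 × 157,680 × 886 / (0.64 × 0.7351)).
= √(279,408,960 / 0.4705) ≈ 24370.401.

Q* ≈ 24,370.4 bottles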